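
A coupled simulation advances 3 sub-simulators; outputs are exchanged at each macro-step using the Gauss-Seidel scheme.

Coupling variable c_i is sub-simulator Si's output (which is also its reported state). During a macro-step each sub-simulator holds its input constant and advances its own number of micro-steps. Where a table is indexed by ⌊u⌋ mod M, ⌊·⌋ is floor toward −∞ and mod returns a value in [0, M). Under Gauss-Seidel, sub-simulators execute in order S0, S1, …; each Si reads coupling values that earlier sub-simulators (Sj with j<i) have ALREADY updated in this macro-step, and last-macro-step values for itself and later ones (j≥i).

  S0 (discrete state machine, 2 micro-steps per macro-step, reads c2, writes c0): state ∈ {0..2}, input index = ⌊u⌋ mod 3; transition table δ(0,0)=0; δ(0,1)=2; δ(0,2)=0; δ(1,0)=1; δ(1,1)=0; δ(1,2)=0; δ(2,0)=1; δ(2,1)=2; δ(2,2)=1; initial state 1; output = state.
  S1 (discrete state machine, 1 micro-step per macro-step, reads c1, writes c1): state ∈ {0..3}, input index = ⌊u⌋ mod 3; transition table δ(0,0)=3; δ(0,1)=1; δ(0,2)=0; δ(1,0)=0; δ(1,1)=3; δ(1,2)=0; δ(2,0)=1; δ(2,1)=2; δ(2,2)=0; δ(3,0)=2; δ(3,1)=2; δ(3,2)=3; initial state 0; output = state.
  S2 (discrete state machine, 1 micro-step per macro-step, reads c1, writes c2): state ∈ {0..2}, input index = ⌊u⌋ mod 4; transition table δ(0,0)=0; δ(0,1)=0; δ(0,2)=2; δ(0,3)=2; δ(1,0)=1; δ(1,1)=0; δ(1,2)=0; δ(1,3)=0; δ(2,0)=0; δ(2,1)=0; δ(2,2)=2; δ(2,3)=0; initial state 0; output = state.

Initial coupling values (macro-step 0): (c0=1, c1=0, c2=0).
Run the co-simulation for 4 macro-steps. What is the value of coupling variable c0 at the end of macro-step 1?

macro 1: S0 reads c2=0 → after 2×micro: 1; S1 reads c1=0 → after 1×micro: 3; S2 reads c1=3 → after 1×micro: 2 ⇒ (c0=1, c1=3, c2=2)
macro 2: S0 reads c2=2 → after 2×micro: 0; S1 reads c1=3 → after 1×micro: 2; S2 reads c1=2 → after 1×micro: 2 ⇒ (c0=0, c1=2, c2=2)
macro 3: S0 reads c2=2 → after 2×micro: 0; S1 reads c1=2 → after 1×micro: 0; S2 reads c1=0 → after 1×micro: 0 ⇒ (c0=0, c1=0, c2=0)
macro 4: S0 reads c2=0 → after 2×micro: 0; S1 reads c1=0 → after 1×micro: 3; S2 reads c1=3 → after 1×micro: 2 ⇒ (c0=0, c1=3, c2=2)

c0 at macro-step 1 = 1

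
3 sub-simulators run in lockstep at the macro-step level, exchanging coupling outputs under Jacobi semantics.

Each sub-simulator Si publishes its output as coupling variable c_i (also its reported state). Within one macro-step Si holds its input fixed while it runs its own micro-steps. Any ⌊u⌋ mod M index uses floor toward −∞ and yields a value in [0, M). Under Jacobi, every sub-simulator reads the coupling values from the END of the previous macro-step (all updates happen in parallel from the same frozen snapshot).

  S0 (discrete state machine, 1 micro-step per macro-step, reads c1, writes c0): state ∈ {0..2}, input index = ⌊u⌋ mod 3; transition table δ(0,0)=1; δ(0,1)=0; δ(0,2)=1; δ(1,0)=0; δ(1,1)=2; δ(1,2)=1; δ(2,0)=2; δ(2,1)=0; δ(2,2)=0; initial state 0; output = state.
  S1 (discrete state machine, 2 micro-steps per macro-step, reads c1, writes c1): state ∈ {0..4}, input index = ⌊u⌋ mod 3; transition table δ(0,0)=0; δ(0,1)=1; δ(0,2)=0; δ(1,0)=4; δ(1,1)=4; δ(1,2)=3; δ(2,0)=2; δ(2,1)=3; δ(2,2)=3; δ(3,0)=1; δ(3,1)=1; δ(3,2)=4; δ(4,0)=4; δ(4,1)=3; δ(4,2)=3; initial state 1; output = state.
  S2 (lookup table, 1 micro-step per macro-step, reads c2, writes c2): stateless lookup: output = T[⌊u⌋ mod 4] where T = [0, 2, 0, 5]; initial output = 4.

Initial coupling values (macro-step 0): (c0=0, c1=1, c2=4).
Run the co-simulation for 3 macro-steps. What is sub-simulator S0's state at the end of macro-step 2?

macro 1: S0 reads c1=1 → after 1×micro: 0; S1 reads c1=1 → after 2×micro: 3; S2 reads c2=4 → after 1×micro: 0 ⇒ (c0=0, c1=3, c2=0)
macro 2: S0 reads c1=3 → after 1×micro: 1; S1 reads c1=3 → after 2×micro: 4; S2 reads c2=0 → after 1×micro: 0 ⇒ (c0=1, c1=4, c2=0)
macro 3: S0 reads c1=4 → after 1×micro: 2; S1 reads c1=4 → after 2×micro: 1; S2 reads c2=0 → after 1×micro: 0 ⇒ (c0=2, c1=1, c2=0)

S0 state at macro-step 2 = 1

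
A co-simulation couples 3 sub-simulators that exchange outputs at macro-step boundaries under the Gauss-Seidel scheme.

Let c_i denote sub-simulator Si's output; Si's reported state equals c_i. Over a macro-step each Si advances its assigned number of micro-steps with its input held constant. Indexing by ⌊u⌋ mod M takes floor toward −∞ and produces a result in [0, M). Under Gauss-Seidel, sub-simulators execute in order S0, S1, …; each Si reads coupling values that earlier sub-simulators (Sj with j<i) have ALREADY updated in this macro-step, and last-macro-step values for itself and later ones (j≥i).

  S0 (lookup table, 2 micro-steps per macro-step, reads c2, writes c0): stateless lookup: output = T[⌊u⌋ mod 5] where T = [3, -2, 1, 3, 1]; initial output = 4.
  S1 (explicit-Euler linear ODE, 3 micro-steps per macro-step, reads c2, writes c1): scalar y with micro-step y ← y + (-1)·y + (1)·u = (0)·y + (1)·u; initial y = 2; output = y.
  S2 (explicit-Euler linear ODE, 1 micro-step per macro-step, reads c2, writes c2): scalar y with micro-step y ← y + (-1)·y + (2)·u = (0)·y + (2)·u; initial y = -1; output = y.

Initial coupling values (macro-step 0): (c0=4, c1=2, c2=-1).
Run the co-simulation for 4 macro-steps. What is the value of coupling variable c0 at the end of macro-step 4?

c0 at macro-step 4 = 1

macro 1: S0 reads c2=-1 → after 2×micro: 1; S1 reads c2=-1 → after 3×micro: -1; S2 reads c2=-1 → after 1×micro: -2 ⇒ (c0=1, c1=-1, c2=-2)
macro 2: S0 reads c2=-2 → after 2×micro: 3; S1 reads c2=-2 → after 3×micro: -2; S2 reads c2=-2 → after 1×micro: -4 ⇒ (c0=3, c1=-2, c2=-4)
macro 3: S0 reads c2=-4 → after 2×micro: -2; S1 reads c2=-4 → after 3×micro: -4; S2 reads c2=-4 → after 1×micro: -8 ⇒ (c0=-2, c1=-4, c2=-8)
macro 4: S0 reads c2=-8 → after 2×micro: 1; S1 reads c2=-8 → after 3×micro: -8; S2 reads c2=-8 → after 1×micro: -16 ⇒ (c0=1, c1=-8, c2=-16)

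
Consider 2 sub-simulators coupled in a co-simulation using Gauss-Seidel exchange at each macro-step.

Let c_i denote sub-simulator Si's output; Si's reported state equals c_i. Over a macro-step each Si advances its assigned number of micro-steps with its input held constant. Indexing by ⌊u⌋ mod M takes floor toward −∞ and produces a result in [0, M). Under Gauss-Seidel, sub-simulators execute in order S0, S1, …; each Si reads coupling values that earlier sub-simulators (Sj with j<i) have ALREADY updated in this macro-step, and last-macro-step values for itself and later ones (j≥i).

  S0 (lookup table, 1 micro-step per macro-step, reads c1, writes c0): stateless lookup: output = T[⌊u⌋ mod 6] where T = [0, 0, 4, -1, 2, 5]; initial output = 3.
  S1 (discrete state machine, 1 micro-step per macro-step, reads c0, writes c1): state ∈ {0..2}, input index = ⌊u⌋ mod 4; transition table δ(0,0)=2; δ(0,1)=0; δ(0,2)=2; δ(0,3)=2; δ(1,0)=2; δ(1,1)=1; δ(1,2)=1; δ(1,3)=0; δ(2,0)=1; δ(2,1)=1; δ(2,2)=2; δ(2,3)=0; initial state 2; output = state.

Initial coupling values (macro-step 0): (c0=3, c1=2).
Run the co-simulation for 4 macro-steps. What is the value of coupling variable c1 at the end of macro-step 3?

macro 1: S0 reads c1=2 → after 1×micro: 4; S1 reads c0=4 → after 1×micro: 1 ⇒ (c0=4, c1=1)
macro 2: S0 reads c1=1 → after 1×micro: 0; S1 reads c0=0 → after 1×micro: 2 ⇒ (c0=0, c1=2)
macro 3: S0 reads c1=2 → after 1×micro: 4; S1 reads c0=4 → after 1×micro: 1 ⇒ (c0=4, c1=1)
macro 4: S0 reads c1=1 → after 1×micro: 0; S1 reads c0=0 → after 1×micro: 2 ⇒ (c0=0, c1=2)

c1 at macro-step 3 = 1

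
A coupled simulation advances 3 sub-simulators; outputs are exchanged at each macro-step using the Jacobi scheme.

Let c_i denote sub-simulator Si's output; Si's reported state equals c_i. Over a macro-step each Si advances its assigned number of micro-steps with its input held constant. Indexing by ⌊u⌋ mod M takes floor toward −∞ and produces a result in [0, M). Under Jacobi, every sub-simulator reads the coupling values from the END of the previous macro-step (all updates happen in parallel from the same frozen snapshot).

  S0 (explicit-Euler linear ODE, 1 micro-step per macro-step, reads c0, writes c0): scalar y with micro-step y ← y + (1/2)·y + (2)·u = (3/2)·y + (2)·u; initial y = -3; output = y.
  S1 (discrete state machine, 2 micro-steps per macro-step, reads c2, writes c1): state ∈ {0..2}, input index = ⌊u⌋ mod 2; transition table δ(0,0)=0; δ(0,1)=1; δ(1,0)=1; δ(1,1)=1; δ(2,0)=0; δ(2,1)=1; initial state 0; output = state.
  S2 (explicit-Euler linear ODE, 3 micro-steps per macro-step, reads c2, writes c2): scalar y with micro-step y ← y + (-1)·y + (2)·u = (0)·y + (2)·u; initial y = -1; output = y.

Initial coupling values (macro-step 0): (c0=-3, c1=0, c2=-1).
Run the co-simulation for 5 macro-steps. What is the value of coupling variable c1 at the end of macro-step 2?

macro 1: S0 reads c0=-3 → after 1×micro: -21/2; S1 reads c2=-1 → after 2×micro: 1; S2 reads c2=-1 → after 3×micro: -2 ⇒ (c0=-21/2, c1=1, c2=-2)
macro 2: S0 reads c0=-21/2 → after 1×micro: -147/4; S1 reads c2=-2 → after 2×micro: 1; S2 reads c2=-2 → after 3×micro: -4 ⇒ (c0=-147/4, c1=1, c2=-4)
macro 3: S0 reads c0=-147/4 → after 1×micro: -1029/8; S1 reads c2=-4 → after 2×micro: 1; S2 reads c2=-4 → after 3×micro: -8 ⇒ (c0=-1029/8, c1=1, c2=-8)
macro 4: S0 reads c0=-1029/8 → after 1×micro: -7203/16; S1 reads c2=-8 → after 2×micro: 1; S2 reads c2=-8 → after 3×micro: -16 ⇒ (c0=-7203/16, c1=1, c2=-16)
macro 5: S0 reads c0=-7203/16 → after 1×micro: -50421/32; S1 reads c2=-16 → after 2×micro: 1; S2 reads c2=-16 → after 3×micro: -32 ⇒ (c0=-50421/32, c1=1, c2=-32)

c1 at macro-step 2 = 1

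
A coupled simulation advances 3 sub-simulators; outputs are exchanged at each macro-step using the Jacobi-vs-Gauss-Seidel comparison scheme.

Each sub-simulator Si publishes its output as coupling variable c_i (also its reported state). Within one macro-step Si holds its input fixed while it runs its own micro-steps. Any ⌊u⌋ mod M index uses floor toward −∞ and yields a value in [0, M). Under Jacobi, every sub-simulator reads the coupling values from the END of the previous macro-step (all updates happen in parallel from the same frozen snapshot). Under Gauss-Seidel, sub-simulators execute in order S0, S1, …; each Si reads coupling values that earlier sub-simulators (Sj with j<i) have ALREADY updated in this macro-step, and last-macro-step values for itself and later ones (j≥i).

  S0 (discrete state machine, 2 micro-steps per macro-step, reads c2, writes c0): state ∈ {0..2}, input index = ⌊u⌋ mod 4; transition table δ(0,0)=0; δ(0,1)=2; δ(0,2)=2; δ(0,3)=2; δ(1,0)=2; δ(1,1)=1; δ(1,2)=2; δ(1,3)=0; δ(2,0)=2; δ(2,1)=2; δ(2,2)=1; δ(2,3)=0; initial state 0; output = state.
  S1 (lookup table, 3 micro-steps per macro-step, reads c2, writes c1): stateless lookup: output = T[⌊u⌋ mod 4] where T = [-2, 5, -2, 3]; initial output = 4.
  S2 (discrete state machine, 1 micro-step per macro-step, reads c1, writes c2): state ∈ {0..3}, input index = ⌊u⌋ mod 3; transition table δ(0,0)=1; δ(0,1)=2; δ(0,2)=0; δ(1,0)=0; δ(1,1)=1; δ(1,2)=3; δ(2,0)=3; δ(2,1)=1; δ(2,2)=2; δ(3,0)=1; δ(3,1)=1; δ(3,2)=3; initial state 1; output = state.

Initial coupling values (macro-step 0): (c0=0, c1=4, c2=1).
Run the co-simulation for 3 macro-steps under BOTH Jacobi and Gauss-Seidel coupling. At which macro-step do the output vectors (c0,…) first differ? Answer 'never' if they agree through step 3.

first divergence at macro-step: 1

[Jacobi] macro 1: S0 reads c2=1 → after 2×micro: 2; S1 reads c2=1 → after 3×micro: 5; S2 reads c1=4 → after 1×micro: 1 ⇒ (c0=2, c1=5, c2=1)
[Jacobi] macro 2: S0 reads c2=1 → after 2×micro: 2; S1 reads c2=1 → after 3×micro: 5; S2 reads c1=5 → after 1×micro: 3 ⇒ (c0=2, c1=5, c2=3)
[Jacobi] macro 3: S0 reads c2=3 → after 2×micro: 2; S1 reads c2=3 → after 3×micro: 3; S2 reads c1=5 → after 1×micro: 3 ⇒ (c0=2, c1=3, c2=3)
[Gauss-Seidel] macro 1: S0 reads c2=1 → after 2×micro: 2; S1 reads c2=1 → after 3×micro: 5; S2 reads c1=5 → after 1×micro: 3 ⇒ (c0=2, c1=5, c2=3)
[Gauss-Seidel] macro 2: S0 reads c2=3 → after 2×micro: 2; S1 reads c2=3 → after 3×micro: 3; S2 reads c1=3 → after 1×micro: 1 ⇒ (c0=2, c1=3, c2=1)
[Gauss-Seidel] macro 3: S0 reads c2=1 → after 2×micro: 2; S1 reads c2=1 → after 3×micro: 5; S2 reads c1=5 → after 1×micro: 3 ⇒ (c0=2, c1=5, c2=3)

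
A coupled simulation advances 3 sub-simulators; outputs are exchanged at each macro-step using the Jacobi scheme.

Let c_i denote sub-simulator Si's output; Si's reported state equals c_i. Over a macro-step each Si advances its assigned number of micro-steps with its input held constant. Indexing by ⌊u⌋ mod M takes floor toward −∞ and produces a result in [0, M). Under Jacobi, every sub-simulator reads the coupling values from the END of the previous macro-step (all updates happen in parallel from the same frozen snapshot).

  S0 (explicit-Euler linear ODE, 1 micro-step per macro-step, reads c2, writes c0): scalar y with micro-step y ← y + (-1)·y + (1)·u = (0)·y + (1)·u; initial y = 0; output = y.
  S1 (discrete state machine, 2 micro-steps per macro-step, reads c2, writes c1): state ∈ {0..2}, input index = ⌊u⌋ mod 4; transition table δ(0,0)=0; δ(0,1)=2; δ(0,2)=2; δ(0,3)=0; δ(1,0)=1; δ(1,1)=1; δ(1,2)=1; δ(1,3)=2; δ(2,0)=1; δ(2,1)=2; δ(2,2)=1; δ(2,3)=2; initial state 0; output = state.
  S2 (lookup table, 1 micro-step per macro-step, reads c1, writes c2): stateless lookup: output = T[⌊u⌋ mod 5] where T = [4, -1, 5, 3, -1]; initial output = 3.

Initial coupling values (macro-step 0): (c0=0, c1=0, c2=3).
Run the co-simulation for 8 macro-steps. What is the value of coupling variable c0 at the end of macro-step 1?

c0 at macro-step 1 = 3

macro 1: S0 reads c2=3 → after 1×micro: 3; S1 reads c2=3 → after 2×micro: 0; S2 reads c1=0 → after 1×micro: 4 ⇒ (c0=3, c1=0, c2=4)
macro 2: S0 reads c2=4 → after 1×micro: 4; S1 reads c2=4 → after 2×micro: 0; S2 reads c1=0 → after 1×micro: 4 ⇒ (c0=4, c1=0, c2=4)
macro 3: S0 reads c2=4 → after 1×micro: 4; S1 reads c2=4 → after 2×micro: 0; S2 reads c1=0 → after 1×micro: 4 ⇒ (c0=4, c1=0, c2=4)
macro 4: S0 reads c2=4 → after 1×micro: 4; S1 reads c2=4 → after 2×micro: 0; S2 reads c1=0 → after 1×micro: 4 ⇒ (c0=4, c1=0, c2=4)
macro 5: S0 reads c2=4 → after 1×micro: 4; S1 reads c2=4 → after 2×micro: 0; S2 reads c1=0 → after 1×micro: 4 ⇒ (c0=4, c1=0, c2=4)
macro 6: S0 reads c2=4 → after 1×micro: 4; S1 reads c2=4 → after 2×micro: 0; S2 reads c1=0 → after 1×micro: 4 ⇒ (c0=4, c1=0, c2=4)
macro 7: S0 reads c2=4 → after 1×micro: 4; S1 reads c2=4 → after 2×micro: 0; S2 reads c1=0 → after 1×micro: 4 ⇒ (c0=4, c1=0, c2=4)
macro 8: S0 reads c2=4 → after 1×micro: 4; S1 reads c2=4 → after 2×micro: 0; S2 reads c1=0 → after 1×micro: 4 ⇒ (c0=4, c1=0, c2=4)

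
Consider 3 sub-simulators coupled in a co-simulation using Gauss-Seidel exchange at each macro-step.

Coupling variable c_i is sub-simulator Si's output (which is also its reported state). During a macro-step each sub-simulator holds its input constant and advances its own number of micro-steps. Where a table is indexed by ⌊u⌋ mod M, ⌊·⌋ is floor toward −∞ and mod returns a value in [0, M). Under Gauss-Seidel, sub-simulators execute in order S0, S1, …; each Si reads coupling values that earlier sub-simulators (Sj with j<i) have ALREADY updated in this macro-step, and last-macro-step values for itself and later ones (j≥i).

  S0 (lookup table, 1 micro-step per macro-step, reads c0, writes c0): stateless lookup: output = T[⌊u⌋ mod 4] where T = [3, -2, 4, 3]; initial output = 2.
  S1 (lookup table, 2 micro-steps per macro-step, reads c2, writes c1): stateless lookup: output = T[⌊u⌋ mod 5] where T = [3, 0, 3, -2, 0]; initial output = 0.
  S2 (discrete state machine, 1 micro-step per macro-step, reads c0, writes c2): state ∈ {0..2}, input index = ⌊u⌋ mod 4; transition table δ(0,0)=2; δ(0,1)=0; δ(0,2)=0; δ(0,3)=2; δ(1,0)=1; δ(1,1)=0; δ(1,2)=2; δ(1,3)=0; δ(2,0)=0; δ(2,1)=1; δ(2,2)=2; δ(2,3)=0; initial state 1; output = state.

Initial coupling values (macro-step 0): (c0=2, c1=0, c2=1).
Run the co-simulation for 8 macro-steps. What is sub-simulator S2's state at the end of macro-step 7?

macro 1: S0 reads c0=2 → after 1×micro: 4; S1 reads c2=1 → after 2×micro: 0; S2 reads c0=4 → after 1×micro: 1 ⇒ (c0=4, c1=0, c2=1)
macro 2: S0 reads c0=4 → after 1×micro: 3; S1 reads c2=1 → after 2×micro: 0; S2 reads c0=3 → after 1×micro: 0 ⇒ (c0=3, c1=0, c2=0)
macro 3: S0 reads c0=3 → after 1×micro: 3; S1 reads c2=0 → after 2×micro: 3; S2 reads c0=3 → after 1×micro: 2 ⇒ (c0=3, c1=3, c2=2)
macro 4: S0 reads c0=3 → after 1×micro: 3; S1 reads c2=2 → after 2×micro: 3; S2 reads c0=3 → after 1×micro: 0 ⇒ (c0=3, c1=3, c2=0)
macro 5: S0 reads c0=3 → after 1×micro: 3; S1 reads c2=0 → after 2×micro: 3; S2 reads c0=3 → after 1×micro: 2 ⇒ (c0=3, c1=3, c2=2)
macro 6: S0 reads c0=3 → after 1×micro: 3; S1 reads c2=2 → after 2×micro: 3; S2 reads c0=3 → after 1×micro: 0 ⇒ (c0=3, c1=3, c2=0)
macro 7: S0 reads c0=3 → after 1×micro: 3; S1 reads c2=0 → after 2×micro: 3; S2 reads c0=3 → after 1×micro: 2 ⇒ (c0=3, c1=3, c2=2)
macro 8: S0 reads c0=3 → after 1×micro: 3; S1 reads c2=2 → after 2×micro: 3; S2 reads c0=3 → after 1×micro: 0 ⇒ (c0=3, c1=3, c2=0)

S2 state at macro-step 7 = 2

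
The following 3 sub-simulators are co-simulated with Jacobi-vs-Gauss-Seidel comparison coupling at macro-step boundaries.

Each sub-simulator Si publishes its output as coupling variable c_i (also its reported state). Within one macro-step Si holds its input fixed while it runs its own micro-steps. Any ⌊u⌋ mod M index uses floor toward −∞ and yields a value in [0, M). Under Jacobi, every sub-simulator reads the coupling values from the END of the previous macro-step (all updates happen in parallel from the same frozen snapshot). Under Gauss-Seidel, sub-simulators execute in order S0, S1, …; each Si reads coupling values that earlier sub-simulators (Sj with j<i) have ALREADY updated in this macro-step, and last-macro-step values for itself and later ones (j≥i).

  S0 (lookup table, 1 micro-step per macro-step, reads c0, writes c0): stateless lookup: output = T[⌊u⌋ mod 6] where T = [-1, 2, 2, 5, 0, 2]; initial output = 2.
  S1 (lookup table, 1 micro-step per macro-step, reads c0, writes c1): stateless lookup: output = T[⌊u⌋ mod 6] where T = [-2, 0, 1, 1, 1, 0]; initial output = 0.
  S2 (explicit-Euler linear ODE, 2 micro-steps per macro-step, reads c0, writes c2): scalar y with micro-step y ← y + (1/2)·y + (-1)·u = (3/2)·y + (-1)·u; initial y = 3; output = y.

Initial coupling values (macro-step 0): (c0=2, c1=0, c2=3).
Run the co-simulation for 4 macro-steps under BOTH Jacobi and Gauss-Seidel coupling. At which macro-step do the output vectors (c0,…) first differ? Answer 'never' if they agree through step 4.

[Jacobi] macro 1: S0 reads c0=2 → after 1×micro: 2; S1 reads c0=2 → after 1×micro: 1; S2 reads c0=2 → after 2×micro: 7/4 ⇒ (c0=2, c1=1, c2=7/4)
[Jacobi] macro 2: S0 reads c0=2 → after 1×micro: 2; S1 reads c0=2 → after 1×micro: 1; S2 reads c0=2 → after 2×micro: -17/16 ⇒ (c0=2, c1=1, c2=-17/16)
[Jacobi] macro 3: S0 reads c0=2 → after 1×micro: 2; S1 reads c0=2 → after 1×micro: 1; S2 reads c0=2 → after 2×micro: -473/64 ⇒ (c0=2, c1=1, c2=-473/64)
[Jacobi] macro 4: S0 reads c0=2 → after 1×micro: 2; S1 reads c0=2 → after 1×micro: 1; S2 reads c0=2 → after 2×micro: -5537/256 ⇒ (c0=2, c1=1, c2=-5537/256)
[Gauss-Seidel] macro 1: S0 reads c0=2 → after 1×micro: 2; S1 reads c0=2 → after 1×micro: 1; S2 reads c0=2 → after 2×micro: 7/4 ⇒ (c0=2, c1=1, c2=7/4)
[Gauss-Seidel] macro 2: S0 reads c0=2 → after 1×micro: 2; S1 reads c0=2 → after 1×micro: 1; S2 reads c0=2 → after 2×micro: -17/16 ⇒ (c0=2, c1=1, c2=-17/16)
[Gauss-Seidel] macro 3: S0 reads c0=2 → after 1×micro: 2; S1 reads c0=2 → after 1×micro: 1; S2 reads c0=2 → after 2×micro: -473/64 ⇒ (c0=2, c1=1, c2=-473/64)
[Gauss-Seidel] macro 4: S0 reads c0=2 → after 1×micro: 2; S1 reads c0=2 → after 1×micro: 1; S2 reads c0=2 → after 2×micro: -5537/256 ⇒ (c0=2, c1=1, c2=-5537/256)

first divergence at macro-step: never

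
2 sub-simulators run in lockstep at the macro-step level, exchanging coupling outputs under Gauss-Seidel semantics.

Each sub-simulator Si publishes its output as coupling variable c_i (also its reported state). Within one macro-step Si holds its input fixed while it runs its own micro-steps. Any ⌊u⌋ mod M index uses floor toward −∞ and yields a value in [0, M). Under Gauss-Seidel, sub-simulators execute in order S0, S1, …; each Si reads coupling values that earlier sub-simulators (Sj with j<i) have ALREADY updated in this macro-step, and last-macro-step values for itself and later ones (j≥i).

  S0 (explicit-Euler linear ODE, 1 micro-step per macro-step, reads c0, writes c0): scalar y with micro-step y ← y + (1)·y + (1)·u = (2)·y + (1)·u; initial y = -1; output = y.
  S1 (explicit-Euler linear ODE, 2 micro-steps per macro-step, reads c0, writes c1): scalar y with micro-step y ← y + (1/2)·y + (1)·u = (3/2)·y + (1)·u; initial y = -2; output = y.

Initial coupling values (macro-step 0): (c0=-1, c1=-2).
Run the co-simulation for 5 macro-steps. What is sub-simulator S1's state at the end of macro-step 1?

macro 1: S0 reads c0=-1 → after 1×micro: -3; S1 reads c0=-3 → after 2×micro: -12 ⇒ (c0=-3, c1=-12)
macro 2: S0 reads c0=-3 → after 1×micro: -9; S1 reads c0=-9 → after 2×micro: -99/2 ⇒ (c0=-9, c1=-99/2)
macro 3: S0 reads c0=-9 → after 1×micro: -27; S1 reads c0=-27 → after 2×micro: -1431/8 ⇒ (c0=-27, c1=-1431/8)
macro 4: S0 reads c0=-27 → after 1×micro: -81; S1 reads c0=-81 → after 2×micro: -19359/32 ⇒ (c0=-81, c1=-19359/32)
macro 5: S0 reads c0=-81 → after 1×micro: -243; S1 reads c0=-243 → after 2×micro: -251991/128 ⇒ (c0=-243, c1=-251991/128)

S1 state at macro-step 1 = -12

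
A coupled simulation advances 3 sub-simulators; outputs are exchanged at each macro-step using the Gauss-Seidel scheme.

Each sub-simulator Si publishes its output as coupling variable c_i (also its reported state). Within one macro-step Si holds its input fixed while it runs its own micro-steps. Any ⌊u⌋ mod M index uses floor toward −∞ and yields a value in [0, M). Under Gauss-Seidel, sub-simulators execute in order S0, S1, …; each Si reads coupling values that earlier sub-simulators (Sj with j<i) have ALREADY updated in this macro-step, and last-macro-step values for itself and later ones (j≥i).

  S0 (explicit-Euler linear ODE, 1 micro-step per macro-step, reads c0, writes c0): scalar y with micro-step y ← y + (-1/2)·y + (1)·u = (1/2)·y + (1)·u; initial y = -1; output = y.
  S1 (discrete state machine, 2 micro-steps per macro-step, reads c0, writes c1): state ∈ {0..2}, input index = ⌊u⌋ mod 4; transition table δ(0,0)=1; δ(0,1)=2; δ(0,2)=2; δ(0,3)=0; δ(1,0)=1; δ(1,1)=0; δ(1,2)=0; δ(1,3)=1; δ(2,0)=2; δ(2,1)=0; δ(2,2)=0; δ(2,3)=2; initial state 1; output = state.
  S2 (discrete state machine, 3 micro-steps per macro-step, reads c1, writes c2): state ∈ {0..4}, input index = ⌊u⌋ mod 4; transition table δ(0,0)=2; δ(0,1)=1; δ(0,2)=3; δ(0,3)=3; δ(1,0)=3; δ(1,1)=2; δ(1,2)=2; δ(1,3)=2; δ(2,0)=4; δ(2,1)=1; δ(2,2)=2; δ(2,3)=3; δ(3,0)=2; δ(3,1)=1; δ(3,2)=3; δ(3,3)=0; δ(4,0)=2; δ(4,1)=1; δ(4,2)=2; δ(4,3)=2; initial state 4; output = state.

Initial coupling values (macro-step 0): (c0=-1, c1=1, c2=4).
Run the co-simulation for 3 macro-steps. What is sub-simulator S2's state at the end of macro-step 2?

macro 1: S0 reads c0=-1 → after 1×micro: -3/2; S1 reads c0=-3/2 → after 2×micro: 2; S2 reads c1=2 → after 3×micro: 2 ⇒ (c0=-3/2, c1=2, c2=2)
macro 2: S0 reads c0=-3/2 → after 1×micro: -9/4; S1 reads c0=-9/4 → after 2×micro: 2; S2 reads c1=2 → after 3×micro: 2 ⇒ (c0=-9/4, c1=2, c2=2)
macro 3: S0 reads c0=-9/4 → after 1×micro: -27/8; S1 reads c0=-27/8 → after 2×micro: 2; S2 reads c1=2 → after 3×micro: 2 ⇒ (c0=-27/8, c1=2, c2=2)

S2 state at macro-step 2 = 2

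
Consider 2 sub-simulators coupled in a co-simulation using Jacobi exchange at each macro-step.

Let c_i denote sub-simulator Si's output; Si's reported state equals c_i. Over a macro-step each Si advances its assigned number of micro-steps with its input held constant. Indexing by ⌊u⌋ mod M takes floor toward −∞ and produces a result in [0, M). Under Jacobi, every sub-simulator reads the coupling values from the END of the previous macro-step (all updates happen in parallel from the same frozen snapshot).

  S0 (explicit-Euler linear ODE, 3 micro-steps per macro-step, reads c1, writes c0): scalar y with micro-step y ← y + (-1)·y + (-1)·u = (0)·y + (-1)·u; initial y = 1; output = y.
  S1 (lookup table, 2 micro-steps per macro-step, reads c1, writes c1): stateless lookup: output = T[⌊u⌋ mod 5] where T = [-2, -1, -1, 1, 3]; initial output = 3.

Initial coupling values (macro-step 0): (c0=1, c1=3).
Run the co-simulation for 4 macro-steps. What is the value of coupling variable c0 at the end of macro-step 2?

c0 at macro-step 2 = -1

macro 1: S0 reads c1=3 → after 3×micro: -3; S1 reads c1=3 → after 2×micro: 1 ⇒ (c0=-3, c1=1)
macro 2: S0 reads c1=1 → after 3×micro: -1; S1 reads c1=1 → after 2×micro: -1 ⇒ (c0=-1, c1=-1)
macro 3: S0 reads c1=-1 → after 3×micro: 1; S1 reads c1=-1 → after 2×micro: 3 ⇒ (c0=1, c1=3)
macro 4: S0 reads c1=3 → after 3×micro: -3; S1 reads c1=3 → after 2×micro: 1 ⇒ (c0=-3, c1=1)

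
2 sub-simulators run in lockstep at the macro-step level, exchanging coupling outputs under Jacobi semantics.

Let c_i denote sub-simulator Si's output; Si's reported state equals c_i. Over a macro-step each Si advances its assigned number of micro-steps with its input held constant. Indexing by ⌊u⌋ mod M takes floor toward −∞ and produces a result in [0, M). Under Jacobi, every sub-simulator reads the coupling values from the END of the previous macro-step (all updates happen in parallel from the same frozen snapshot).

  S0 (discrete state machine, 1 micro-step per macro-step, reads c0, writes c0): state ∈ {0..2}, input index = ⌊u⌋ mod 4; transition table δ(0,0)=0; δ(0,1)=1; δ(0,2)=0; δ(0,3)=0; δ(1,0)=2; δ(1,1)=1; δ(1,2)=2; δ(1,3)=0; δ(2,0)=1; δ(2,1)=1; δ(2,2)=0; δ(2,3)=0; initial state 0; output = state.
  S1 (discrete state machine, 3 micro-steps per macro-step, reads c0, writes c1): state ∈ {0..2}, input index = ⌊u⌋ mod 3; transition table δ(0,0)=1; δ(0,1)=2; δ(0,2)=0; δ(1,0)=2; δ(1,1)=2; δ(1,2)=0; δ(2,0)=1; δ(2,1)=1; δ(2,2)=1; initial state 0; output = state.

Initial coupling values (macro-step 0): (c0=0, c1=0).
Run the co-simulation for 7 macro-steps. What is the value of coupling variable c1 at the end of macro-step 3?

c1 at macro-step 3 = 1

macro 1: S0 reads c0=0 → after 1×micro: 0; S1 reads c0=0 → after 3×micro: 1 ⇒ (c0=0, c1=1)
macro 2: S0 reads c0=0 → after 1×micro: 0; S1 reads c0=0 → after 3×micro: 2 ⇒ (c0=0, c1=2)
macro 3: S0 reads c0=0 → after 1×micro: 0; S1 reads c0=0 → after 3×micro: 1 ⇒ (c0=0, c1=1)
macro 4: S0 reads c0=0 → after 1×micro: 0; S1 reads c0=0 → after 3×micro: 2 ⇒ (c0=0, c1=2)
macro 5: S0 reads c0=0 → after 1×micro: 0; S1 reads c0=0 → after 3×micro: 1 ⇒ (c0=0, c1=1)
macro 6: S0 reads c0=0 → after 1×micro: 0; S1 reads c0=0 → after 3×micro: 2 ⇒ (c0=0, c1=2)
macro 7: S0 reads c0=0 → after 1×micro: 0; S1 reads c0=0 → after 3×micro: 1 ⇒ (c0=0, c1=1)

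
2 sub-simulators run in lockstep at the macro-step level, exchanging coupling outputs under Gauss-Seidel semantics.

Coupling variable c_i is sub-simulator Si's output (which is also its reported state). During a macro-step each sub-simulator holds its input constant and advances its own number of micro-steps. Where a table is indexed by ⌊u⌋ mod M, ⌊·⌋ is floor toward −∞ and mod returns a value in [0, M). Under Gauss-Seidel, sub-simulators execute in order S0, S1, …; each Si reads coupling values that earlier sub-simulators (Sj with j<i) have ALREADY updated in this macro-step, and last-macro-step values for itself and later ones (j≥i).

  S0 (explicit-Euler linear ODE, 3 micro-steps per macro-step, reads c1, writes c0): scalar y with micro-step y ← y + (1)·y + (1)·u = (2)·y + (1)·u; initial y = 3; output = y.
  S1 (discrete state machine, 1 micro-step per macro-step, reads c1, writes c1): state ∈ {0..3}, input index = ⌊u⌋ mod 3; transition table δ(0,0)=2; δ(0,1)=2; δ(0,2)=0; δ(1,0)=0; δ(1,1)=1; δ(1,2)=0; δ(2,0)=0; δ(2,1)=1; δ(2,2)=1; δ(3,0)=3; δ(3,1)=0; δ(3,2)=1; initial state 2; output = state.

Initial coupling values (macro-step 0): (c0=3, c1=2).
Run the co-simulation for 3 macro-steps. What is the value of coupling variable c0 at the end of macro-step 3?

c0 at macro-step 3 = 2495

macro 1: S0 reads c1=2 → after 3×micro: 38; S1 reads c1=2 → after 1×micro: 1 ⇒ (c0=38, c1=1)
macro 2: S0 reads c1=1 → after 3×micro: 311; S1 reads c1=1 → after 1×micro: 1 ⇒ (c0=311, c1=1)
macro 3: S0 reads c1=1 → after 3×micro: 2495; S1 reads c1=1 → after 1×micro: 1 ⇒ (c0=2495, c1=1)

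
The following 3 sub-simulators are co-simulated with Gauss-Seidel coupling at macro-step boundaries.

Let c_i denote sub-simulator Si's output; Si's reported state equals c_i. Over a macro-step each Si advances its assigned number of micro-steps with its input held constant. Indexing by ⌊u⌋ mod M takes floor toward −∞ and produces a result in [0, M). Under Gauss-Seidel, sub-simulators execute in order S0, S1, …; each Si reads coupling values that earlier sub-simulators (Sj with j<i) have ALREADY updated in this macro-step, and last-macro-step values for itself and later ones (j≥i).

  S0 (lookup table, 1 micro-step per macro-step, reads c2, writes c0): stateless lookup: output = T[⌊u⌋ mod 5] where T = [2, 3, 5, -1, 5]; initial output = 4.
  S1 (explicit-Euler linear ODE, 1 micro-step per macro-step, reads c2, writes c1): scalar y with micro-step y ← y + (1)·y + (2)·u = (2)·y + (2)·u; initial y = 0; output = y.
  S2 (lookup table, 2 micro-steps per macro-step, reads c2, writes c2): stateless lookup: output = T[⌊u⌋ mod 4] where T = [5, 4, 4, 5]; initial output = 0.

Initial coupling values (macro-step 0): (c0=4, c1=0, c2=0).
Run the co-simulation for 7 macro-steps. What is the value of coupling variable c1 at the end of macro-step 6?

macro 1: S0 reads c2=0 → after 1×micro: 2; S1 reads c2=0 → after 1×micro: 0; S2 reads c2=0 → after 2×micro: 5 ⇒ (c0=2, c1=0, c2=5)
macro 2: S0 reads c2=5 → after 1×micro: 2; S1 reads c2=5 → after 1×micro: 10; S2 reads c2=5 → after 2×micro: 4 ⇒ (c0=2, c1=10, c2=4)
macro 3: S0 reads c2=4 → after 1×micro: 5; S1 reads c2=4 → after 1×micro: 28; S2 reads c2=4 → after 2×micro: 5 ⇒ (c0=5, c1=28, c2=5)
macro 4: S0 reads c2=5 → after 1×micro: 2; S1 reads c2=5 → after 1×micro: 66; S2 reads c2=5 → after 2×micro: 4 ⇒ (c0=2, c1=66, c2=4)
macro 5: S0 reads c2=4 → after 1×micro: 5; S1 reads c2=4 → after 1×micro: 140; S2 reads c2=4 → after 2×micro: 5 ⇒ (c0=5, c1=140, c2=5)
macro 6: S0 reads c2=5 → after 1×micro: 2; S1 reads c2=5 → after 1×micro: 290; S2 reads c2=5 → after 2×micro: 4 ⇒ (c0=2, c1=290, c2=4)
macro 7: S0 reads c2=4 → after 1×micro: 5; S1 reads c2=4 → after 1×micro: 588; S2 reads c2=4 → after 2×micro: 5 ⇒ (c0=5, c1=588, c2=5)

c1 at macro-step 6 = 290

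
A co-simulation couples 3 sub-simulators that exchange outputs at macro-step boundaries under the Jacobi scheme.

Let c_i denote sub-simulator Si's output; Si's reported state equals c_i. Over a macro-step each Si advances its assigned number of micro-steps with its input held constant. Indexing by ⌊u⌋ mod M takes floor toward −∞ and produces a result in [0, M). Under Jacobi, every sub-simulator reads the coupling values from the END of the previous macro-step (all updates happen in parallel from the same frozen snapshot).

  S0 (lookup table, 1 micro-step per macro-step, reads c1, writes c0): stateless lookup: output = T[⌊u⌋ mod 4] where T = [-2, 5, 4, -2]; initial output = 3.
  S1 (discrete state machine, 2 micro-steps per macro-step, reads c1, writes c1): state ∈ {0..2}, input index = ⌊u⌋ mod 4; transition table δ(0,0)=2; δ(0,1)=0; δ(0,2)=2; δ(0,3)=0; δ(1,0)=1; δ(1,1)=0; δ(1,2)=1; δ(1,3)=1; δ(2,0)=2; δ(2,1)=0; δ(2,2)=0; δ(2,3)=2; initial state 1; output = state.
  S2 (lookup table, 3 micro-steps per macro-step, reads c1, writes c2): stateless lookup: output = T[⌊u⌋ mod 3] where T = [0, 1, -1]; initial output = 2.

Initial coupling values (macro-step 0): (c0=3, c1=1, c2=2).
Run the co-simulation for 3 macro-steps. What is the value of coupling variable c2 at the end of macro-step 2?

c2 at macro-step 2 = 0

macro 1: S0 reads c1=1 → after 1×micro: 5; S1 reads c1=1 → after 2×micro: 0; S2 reads c1=1 → after 3×micro: 1 ⇒ (c0=5, c1=0, c2=1)
macro 2: S0 reads c1=0 → after 1×micro: -2; S1 reads c1=0 → after 2×micro: 2; S2 reads c1=0 → after 3×micro: 0 ⇒ (c0=-2, c1=2, c2=0)
macro 3: S0 reads c1=2 → after 1×micro: 4; S1 reads c1=2 → after 2×micro: 2; S2 reads c1=2 → after 3×micro: -1 ⇒ (c0=4, c1=2, c2=-1)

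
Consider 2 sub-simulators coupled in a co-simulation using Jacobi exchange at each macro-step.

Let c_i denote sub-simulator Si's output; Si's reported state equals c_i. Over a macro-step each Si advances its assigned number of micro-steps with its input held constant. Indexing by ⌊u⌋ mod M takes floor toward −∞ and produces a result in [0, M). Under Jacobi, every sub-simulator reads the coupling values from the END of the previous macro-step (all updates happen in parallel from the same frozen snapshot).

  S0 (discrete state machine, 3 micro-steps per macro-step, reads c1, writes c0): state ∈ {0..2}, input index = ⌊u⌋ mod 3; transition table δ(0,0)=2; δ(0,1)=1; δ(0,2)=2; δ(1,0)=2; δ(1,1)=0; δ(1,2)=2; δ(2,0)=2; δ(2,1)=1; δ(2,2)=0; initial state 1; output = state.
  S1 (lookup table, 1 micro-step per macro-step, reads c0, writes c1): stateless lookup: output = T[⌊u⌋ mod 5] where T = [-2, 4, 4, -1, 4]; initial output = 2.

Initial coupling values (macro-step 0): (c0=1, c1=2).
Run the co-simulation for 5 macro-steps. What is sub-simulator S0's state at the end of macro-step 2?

macro 1: S0 reads c1=2 → after 3×micro: 2; S1 reads c0=1 → after 1×micro: 4 ⇒ (c0=2, c1=4)
macro 2: S0 reads c1=4 → after 3×micro: 1; S1 reads c0=2 → after 1×micro: 4 ⇒ (c0=1, c1=4)
macro 3: S0 reads c1=4 → after 3×micro: 0; S1 reads c0=1 → after 1×micro: 4 ⇒ (c0=0, c1=4)
macro 4: S0 reads c1=4 → after 3×micro: 1; S1 reads c0=0 → after 1×micro: -2 ⇒ (c0=1, c1=-2)
macro 5: S0 reads c1=-2 → after 3×micro: 0; S1 reads c0=1 → after 1×micro: 4 ⇒ (c0=0, c1=4)

S0 state at macro-step 2 = 1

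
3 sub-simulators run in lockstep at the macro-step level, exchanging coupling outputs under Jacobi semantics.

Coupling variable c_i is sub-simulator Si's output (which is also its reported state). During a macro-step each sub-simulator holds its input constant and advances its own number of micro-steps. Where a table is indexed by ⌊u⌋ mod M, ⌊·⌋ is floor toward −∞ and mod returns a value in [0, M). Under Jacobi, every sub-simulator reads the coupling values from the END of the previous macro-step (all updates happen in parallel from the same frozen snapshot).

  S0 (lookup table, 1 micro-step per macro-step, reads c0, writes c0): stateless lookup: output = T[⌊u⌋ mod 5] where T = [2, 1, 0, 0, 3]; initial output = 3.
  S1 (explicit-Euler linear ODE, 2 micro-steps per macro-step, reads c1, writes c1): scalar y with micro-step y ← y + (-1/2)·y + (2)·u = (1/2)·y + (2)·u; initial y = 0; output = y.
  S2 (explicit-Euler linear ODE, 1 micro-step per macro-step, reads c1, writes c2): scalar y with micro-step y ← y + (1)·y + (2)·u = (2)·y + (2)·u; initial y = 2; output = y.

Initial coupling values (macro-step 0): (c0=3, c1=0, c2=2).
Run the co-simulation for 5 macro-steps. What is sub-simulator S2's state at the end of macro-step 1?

S2 state at macro-step 1 = 4

macro 1: S0 reads c0=3 → after 1×micro: 0; S1 reads c1=0 → after 2×micro: 0; S2 reads c1=0 → after 1×micro: 4 ⇒ (c0=0, c1=0, c2=4)
macro 2: S0 reads c0=0 → after 1×micro: 2; S1 reads c1=0 → after 2×micro: 0; S2 reads c1=0 → after 1×micro: 8 ⇒ (c0=2, c1=0, c2=8)
macro 3: S0 reads c0=2 → after 1×micro: 0; S1 reads c1=0 → after 2×micro: 0; S2 reads c1=0 → after 1×micro: 16 ⇒ (c0=0, c1=0, c2=16)
macro 4: S0 reads c0=0 → after 1×micro: 2; S1 reads c1=0 → after 2×micro: 0; S2 reads c1=0 → after 1×micro: 32 ⇒ (c0=2, c1=0, c2=32)
macro 5: S0 reads c0=2 → after 1×micro: 0; S1 reads c1=0 → after 2×micro: 0; S2 reads c1=0 → after 1×micro: 64 ⇒ (c0=0, c1=0, c2=64)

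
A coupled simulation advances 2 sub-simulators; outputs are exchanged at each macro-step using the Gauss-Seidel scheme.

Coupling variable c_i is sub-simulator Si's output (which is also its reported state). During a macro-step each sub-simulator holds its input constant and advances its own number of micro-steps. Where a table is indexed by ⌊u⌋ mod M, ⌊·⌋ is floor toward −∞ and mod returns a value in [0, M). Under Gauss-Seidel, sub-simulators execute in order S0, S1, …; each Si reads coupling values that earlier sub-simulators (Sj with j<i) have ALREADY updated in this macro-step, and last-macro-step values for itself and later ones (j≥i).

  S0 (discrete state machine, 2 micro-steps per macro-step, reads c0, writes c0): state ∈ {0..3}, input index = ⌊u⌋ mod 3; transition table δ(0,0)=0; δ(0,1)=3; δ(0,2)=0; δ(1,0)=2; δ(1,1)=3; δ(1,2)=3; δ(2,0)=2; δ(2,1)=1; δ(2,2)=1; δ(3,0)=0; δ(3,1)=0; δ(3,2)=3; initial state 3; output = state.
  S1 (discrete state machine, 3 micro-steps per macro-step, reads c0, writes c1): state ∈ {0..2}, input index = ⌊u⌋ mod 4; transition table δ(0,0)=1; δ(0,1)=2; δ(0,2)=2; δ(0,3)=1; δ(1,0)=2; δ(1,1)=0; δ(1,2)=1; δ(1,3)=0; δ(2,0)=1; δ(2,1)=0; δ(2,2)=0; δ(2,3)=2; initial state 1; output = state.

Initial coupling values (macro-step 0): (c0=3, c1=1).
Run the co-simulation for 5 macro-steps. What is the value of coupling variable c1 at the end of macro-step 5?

c1 at macro-step 5 = 2

macro 1: S0 reads c0=3 → after 2×micro: 0; S1 reads c0=0 → after 3×micro: 2 ⇒ (c0=0, c1=2)
macro 2: S0 reads c0=0 → after 2×micro: 0; S1 reads c0=0 → after 3×micro: 1 ⇒ (c0=0, c1=1)
macro 3: S0 reads c0=0 → after 2×micro: 0; S1 reads c0=0 → after 3×micro: 2 ⇒ (c0=0, c1=2)
macro 4: S0 reads c0=0 → after 2×micro: 0; S1 reads c0=0 → after 3×micro: 1 ⇒ (c0=0, c1=1)
macro 5: S0 reads c0=0 → after 2×micro: 0; S1 reads c0=0 → after 3×micro: 2 ⇒ (c0=0, c1=2)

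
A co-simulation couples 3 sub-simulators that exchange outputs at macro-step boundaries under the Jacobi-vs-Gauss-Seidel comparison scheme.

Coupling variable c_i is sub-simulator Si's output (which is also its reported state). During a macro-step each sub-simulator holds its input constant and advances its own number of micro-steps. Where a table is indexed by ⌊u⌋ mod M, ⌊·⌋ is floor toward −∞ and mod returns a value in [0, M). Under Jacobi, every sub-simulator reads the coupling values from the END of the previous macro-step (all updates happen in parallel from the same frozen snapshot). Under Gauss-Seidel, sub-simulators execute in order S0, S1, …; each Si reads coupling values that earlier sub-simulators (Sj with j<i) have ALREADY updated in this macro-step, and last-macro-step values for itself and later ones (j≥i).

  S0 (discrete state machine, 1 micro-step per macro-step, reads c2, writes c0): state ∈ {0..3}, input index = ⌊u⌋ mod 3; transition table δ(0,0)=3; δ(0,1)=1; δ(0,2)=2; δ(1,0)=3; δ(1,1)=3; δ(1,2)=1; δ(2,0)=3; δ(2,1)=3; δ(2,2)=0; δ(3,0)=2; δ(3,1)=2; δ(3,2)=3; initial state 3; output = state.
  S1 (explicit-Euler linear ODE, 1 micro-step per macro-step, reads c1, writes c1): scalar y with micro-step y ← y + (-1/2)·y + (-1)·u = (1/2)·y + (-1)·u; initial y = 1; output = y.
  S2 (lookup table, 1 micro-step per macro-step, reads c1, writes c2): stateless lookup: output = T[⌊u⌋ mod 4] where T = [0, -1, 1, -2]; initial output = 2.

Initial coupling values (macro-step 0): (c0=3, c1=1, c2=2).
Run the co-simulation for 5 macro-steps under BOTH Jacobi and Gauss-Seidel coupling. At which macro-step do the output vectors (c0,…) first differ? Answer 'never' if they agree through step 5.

[Jacobi] macro 1: S0 reads c2=2 → after 1×micro: 3; S1 reads c1=1 → after 1×micro: -1/2; S2 reads c1=1 → after 1×micro: -1 ⇒ (c0=3, c1=-1/2, c2=-1)
[Jacobi] macro 2: S0 reads c2=-1 → after 1×micro: 3; S1 reads c1=-1/2 → after 1×micro: 1/4; S2 reads c1=-1/2 → after 1×micro: -2 ⇒ (c0=3, c1=1/4, c2=-2)
[Jacobi] macro 3: S0 reads c2=-2 → after 1×micro: 2; S1 reads c1=1/4 → after 1×micro: -1/8; S2 reads c1=1/4 → after 1×micro: 0 ⇒ (c0=2, c1=-1/8, c2=0)
[Jacobi] macro 4: S0 reads c2=0 → after 1×micro: 3; S1 reads c1=-1/8 → after 1×micro: 1/16; S2 reads c1=-1/8 → after 1×micro: -2 ⇒ (c0=3, c1=1/16, c2=-2)
[Jacobi] macro 5: S0 reads c2=-2 → after 1×micro: 2; S1 reads c1=1/16 → after 1×micro: -1/32; S2 reads c1=1/16 → after 1×micro: 0 ⇒ (c0=2, c1=-1/32, c2=0)
[Gauss-Seidel] macro 1: S0 reads c2=2 → after 1×micro: 3; S1 reads c1=1 → after 1×micro: -1/2; S2 reads c1=-1/2 → after 1×micro: -2 ⇒ (c0=3, c1=-1/2, c2=-2)
[Gauss-Seidel] macro 2: S0 reads c2=-2 → after 1×micro: 2; S1 reads c1=-1/2 → after 1×micro: 1/4; S2 reads c1=1/4 → after 1×micro: 0 ⇒ (c0=2, c1=1/4, c2=0)
[Gauss-Seidel] macro 3: S0 reads c2=0 → after 1×micro: 3; S1 reads c1=1/4 → after 1×micro: -1/8; S2 reads c1=-1/8 → after 1×micro: -2 ⇒ (c0=3, c1=-1/8, c2=-2)
[Gauss-Seidel] macro 4: S0 reads c2=-2 → after 1×micro: 2; S1 reads c1=-1/8 → after 1×micro: 1/16; S2 reads c1=1/16 → after 1×micro: 0 ⇒ (c0=2, c1=1/16, c2=0)
[Gauss-Seidel] macro 5: S0 reads c2=0 → after 1×micro: 3; S1 reads c1=1/16 → after 1×micro: -1/32; S2 reads c1=-1/32 → after 1×micro: -2 ⇒ (c0=3, c1=-1/32, c2=-2)

first divergence at macro-step: 1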